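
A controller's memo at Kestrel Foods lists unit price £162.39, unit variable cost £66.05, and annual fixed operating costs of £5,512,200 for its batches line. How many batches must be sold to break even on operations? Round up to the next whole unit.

Each unit contributes £162.39 − £66.05 = £96.34.
Units to break even: £5,512,200 ÷ £96.34 = 57,216.11, rounded up to 57,217.

57,217 batches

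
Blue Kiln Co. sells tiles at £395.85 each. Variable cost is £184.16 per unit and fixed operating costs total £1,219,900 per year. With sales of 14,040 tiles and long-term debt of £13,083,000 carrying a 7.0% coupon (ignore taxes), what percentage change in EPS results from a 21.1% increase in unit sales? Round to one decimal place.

+75.0%

At 14,040 units, contribution = 14,040 × £211.69 = £2,972,127.60.
EBIT = £2,972,127.60 − £1,219,900 = £1,752,227.60.
Interest = £915,810.00, so EBIT − I = £836,417.60.
DCL = total CM / (EBIT − I) = £2,972,127.60 / £836,417.60 = 3.5534.
%ΔEPS = DCL × %ΔSales = 3.5534 × +21.1% = +75.0%.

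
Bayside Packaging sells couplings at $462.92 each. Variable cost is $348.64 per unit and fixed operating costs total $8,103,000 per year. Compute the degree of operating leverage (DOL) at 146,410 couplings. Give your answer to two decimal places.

1.94

At 146,410 units, contribution = 146,410 × $114.28 = $16,731,734.80.
Subtracting fixed costs: EBIT = $16,731,734.80 − $8,103,000 = $8,628,734.80.
So DOL = total CM / EBIT = $16,731,734.80 / $8,628,734.80 = 1.9391.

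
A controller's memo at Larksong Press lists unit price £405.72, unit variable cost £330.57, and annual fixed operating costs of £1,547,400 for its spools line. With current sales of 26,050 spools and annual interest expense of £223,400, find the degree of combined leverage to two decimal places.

10.48

Contribution at this volume is 26,050 × £75.15 = £1,957,657.50.
EBIT = £1,957,657.50 − £1,547,400 = £410,257.50. Interest = £223,400.00, so EBIT − I = £186,857.50.
Degree of total leverage = total CM / (EBIT − interest) = £1,957,657.50 / £186,857.50 = 10.4767.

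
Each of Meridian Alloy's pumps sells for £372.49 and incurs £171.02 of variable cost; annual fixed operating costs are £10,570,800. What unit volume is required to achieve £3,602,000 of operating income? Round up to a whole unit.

70,347 pumps

Each unit contributes £372.49 − £171.02 = £201.47.
Need Q such that Q × £201.47 − £10,570,800 = £3,602,000, i.e. Q = £14,172,800 / £201.47 = 70,346.95 → 70,347.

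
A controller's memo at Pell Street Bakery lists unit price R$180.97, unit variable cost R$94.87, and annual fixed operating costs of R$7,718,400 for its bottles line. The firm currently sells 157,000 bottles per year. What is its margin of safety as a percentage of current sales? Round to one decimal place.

Contribution margin per unit = R$180.97 − R$94.87 = R$86.10. Break-even units = R$7,718,400 ÷ R$86.10 = 89,644.60; break-even revenue = 89,644.60 × R$180.97 = R$16,222,983.14.
Current sales = 157,000 × R$180.97 = R$28,412,290.00.
Margin of safety = (R$28,412,290.00 − R$16,222,983.14) ÷ R$28,412,290.00 = 42.9%.

42.9%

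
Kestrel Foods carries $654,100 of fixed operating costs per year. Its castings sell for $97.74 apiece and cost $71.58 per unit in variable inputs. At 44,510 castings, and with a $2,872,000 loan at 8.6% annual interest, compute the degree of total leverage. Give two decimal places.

4.42

Contribution at this volume is 44,510 × $26.16 = $1,164,381.60.
EBIT = $1,164,381.60 − $654,100 = $510,281.60. Interest = $246,992.00, so EBIT − I = $263,289.60.
Degree of total leverage = total CM / (EBIT − interest) = $1,164,381.60 / $263,289.60 = 4.4224.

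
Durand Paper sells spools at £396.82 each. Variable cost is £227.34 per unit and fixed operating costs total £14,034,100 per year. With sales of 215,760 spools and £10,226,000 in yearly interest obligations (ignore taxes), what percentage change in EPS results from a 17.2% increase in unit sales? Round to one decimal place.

+51.1%

Contribution at this volume is 215,760 × £169.48 = £36,567,004.80.
Operating income = contribution − fixed costs = £36,567,004.80 − £14,034,100 = £22,532,904.80.
After interest of £10,226,000.00, pre-tax earnings = £12,306,904.80.
DCL = total CM / (EBIT − I) = £36,567,004.80 / £12,306,904.80 = 2.9713.
%ΔEPS = DCL × %ΔSales = 2.9713 × +17.2% = +51.1%.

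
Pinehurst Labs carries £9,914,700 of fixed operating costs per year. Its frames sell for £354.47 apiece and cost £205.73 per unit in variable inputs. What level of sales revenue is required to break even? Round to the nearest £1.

Contribution margin per unit = £354.47 − £205.73 = £148.74, a CM ratio of £148.74 ÷ £354.47 = 0.4196.
Break-even revenue = fixed costs × price ÷ CM = £9,914,700 × £354.47 ÷ £148.74 = £23,628,235.

£23,628,235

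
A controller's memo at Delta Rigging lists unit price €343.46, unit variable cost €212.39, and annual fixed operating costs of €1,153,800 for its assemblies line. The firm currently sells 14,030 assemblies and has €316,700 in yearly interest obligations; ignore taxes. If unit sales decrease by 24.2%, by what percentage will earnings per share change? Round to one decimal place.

-120.8%

At 14,030 units, contribution = 14,030 × €131.07 = €1,838,912.10.
Operating income = contribution − fixed costs = €1,838,912.10 − €1,153,800 = €685,112.10.
Interest = €316,700.00, so EBIT − I = €368,412.10.
Degree of combined leverage = contribution ÷ (EBIT − I) = €1,838,912.10 ÷ €368,412.10 = 4.9915.
%ΔEPS = DCL × %ΔSales = 4.9915 × -24.2% = -120.8%.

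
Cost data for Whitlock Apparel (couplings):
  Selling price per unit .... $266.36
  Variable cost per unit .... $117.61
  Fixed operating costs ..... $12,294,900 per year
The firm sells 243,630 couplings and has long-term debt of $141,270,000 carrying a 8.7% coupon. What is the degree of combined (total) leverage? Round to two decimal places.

3.11

Total contribution margin = 243,630 × $148.75 = $36,239,962.50.
Subtracting fixed costs: EBIT = $36,239,962.50 − $12,294,900 = $23,945,062.50. Interest = $12,290,490.00.
DOL = $36,239,962.50 ÷ $23,945,062.50 = 1.5135; DFL = $23,945,062.50 ÷ $11,654,572.50 = 2.0546.
Combined leverage = 1.5135 × 2.0546 = 3.1096.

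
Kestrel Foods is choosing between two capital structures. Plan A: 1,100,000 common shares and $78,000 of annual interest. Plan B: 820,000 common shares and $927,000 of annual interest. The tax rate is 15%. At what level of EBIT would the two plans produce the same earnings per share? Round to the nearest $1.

Set EPS_A = EPS_B: (EBIT − $78,000)(1 − 0.15) ÷ 1,100,000 = (EBIT − $927,000)(1 − 0.15) ÷ 820,000.
The (1 − t) factor cancels: (EBIT − 78,000) × 820,000 = (EBIT − 927,000) × 1,100,000.
Solving, EBIT = (927,000·1,100,000 − 78,000·820,000) / (1,100,000 − 820,000) = 955,740,000,000 / 280,000 = 3,413,357.14.

$3,413,357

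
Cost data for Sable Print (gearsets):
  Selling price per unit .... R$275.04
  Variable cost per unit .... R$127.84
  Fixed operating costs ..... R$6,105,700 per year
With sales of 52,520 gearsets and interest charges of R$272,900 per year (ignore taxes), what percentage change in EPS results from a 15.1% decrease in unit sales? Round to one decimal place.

At 52,520 units, contribution = 52,520 × R$147.20 = R$7,730,944.00.
Subtracting fixed costs: EBIT = R$7,730,944.00 − R$6,105,700 = R$1,625,244.00.
Interest = R$272,900.00, so EBIT − I = R$1,352,344.00.
DCL = total CM / (EBIT − I) = R$7,730,944.00 / R$1,352,344.00 = 5.7167.
%ΔEPS = DCL × %ΔSales = 5.7167 × -15.1% = -86.3%.

-86.3%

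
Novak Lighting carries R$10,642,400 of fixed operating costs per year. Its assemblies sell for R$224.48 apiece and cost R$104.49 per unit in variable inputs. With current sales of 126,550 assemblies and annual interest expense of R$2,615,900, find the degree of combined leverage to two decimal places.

7.88

Total contribution margin = 126,550 × R$119.99 = R$15,184,734.50.
Operating income = contribution − fixed costs = R$15,184,734.50 − R$10,642,400 = R$4,542,334.50. Interest = R$2,615,900.00.
DOL = R$15,184,734.50 ÷ R$4,542,334.50 = 3.3429; DFL = R$4,542,334.50 ÷ R$1,926,434.50 = 2.3579.
DCL = DOL × DFL = 3.3429 × 2.3579 = 7.8822.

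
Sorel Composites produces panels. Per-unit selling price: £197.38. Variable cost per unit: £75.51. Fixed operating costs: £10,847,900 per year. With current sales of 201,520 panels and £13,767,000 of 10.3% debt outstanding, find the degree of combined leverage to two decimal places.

2.00

Total contribution margin = 201,520 × £121.87 = £24,559,242.40.
Subtracting fixed costs: EBIT = £24,559,242.40 − £10,847,900 = £13,711,342.40. Interest = £1,418,001.00, so EBIT − I = £12,293,341.40.
Degree of total leverage = total CM / (EBIT − interest) = £24,559,242.40 / £12,293,341.40 = 1.9978.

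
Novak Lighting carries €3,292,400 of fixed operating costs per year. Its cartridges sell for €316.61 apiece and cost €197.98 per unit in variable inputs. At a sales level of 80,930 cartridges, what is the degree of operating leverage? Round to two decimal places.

1.52

Total contribution margin = 80,930 × €118.63 = €9,600,725.90.
Subtracting fixed costs: EBIT = €9,600,725.90 − €3,292,400 = €6,308,325.90.
DOL = contribution ÷ EBIT = €9,600,725.90 ÷ €6,308,325.90 = 1.5219.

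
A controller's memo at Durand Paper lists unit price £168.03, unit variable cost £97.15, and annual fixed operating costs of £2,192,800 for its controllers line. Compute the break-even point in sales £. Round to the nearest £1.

CM per unit = £168.03 − £97.15 = £70.88; CM ratio = £70.88 / £168.03 = 0.4218.
Break-even revenue = fixed costs × price ÷ CM = £2,192,800 × £168.03 ÷ £70.88 = £5,198,310.

£5,198,310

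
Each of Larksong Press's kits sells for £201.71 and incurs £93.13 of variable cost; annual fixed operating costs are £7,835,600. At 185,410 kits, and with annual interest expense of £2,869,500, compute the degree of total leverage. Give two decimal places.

2.14

Contribution at this volume is 185,410 × £108.58 = £20,131,817.80.
Subtracting fixed costs: EBIT = £20,131,817.80 − £7,835,600 = £12,296,217.80. Interest = £2,869,500.00, so EBIT − I = £9,426,717.80.
DCL = contribution ÷ (EBIT − I) = £20,131,817.80 ÷ £9,426,717.80 = 2.1356.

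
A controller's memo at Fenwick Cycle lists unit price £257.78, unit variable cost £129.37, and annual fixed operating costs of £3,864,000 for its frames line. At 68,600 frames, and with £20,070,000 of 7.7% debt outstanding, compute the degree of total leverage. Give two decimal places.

Contribution at this volume is 68,600 × £128.41 = £8,808,926.00.
Operating income = contribution − fixed costs = £8,808,926.00 − £3,864,000 = £4,944,926.00. Interest = £1,545,390.00, so EBIT − I = £3,399,536.00.
DCL = contribution ÷ (EBIT − I) = £8,808,926.00 ÷ £3,399,536.00 = 2.5912.

2.59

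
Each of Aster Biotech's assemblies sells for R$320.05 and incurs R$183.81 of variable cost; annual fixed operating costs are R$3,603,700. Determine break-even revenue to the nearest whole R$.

CM per unit = R$320.05 − R$183.81 = R$136.24; CM ratio = R$136.24 / R$320.05 = 0.4257.
Break-even sales = FC ÷ CM ratio = R$3,603,700 × R$320.05 / R$136.24 = R$8,465,680.

R$8,465,680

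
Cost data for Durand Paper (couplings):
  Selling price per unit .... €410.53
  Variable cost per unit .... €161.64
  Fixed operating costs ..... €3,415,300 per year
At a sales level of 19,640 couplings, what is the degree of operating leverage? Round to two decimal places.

3.32

Total contribution margin = 19,640 × €248.89 = €4,888,199.60.
EBIT = €4,888,199.60 − €3,415,300 = €1,472,899.60.
So DOL = total CM / EBIT = €4,888,199.60 / €1,472,899.60 = 3.3188.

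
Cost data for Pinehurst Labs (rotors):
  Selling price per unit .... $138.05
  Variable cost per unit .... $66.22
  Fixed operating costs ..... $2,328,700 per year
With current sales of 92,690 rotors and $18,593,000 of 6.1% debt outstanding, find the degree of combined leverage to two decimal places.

At 92,690 units, contribution = 92,690 × $71.83 = $6,657,922.70.
Operating income = contribution − fixed costs = $6,657,922.70 − $2,328,700 = $4,329,222.70. Interest = $1,134,173.00.
DOL = $6,657,922.70 ÷ $4,329,222.70 = 1.5379; DFL = $4,329,222.70 ÷ $3,195,049.70 = 1.3550.
Combined leverage = 1.5379 × 1.3550 = 2.0839.

2.08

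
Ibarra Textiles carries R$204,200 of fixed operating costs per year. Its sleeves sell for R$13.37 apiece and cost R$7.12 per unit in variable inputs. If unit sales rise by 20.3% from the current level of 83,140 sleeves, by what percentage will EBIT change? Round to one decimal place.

+33.4%

Total contribution margin = 83,140 × R$6.25 = R$519,625.00.
EBIT = R$519,625.00 − R$204,200 = R$315,425.00.
So DOL = total CM / EBIT = R$519,625.00 / R$315,425.00 = 1.6474.
Operating income changes by 1.6474 × +20.3% = +33.4%.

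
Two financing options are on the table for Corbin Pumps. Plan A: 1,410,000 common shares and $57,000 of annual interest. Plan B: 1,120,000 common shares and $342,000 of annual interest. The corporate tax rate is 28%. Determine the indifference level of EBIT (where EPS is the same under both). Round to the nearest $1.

$1,442,690

At indifference, (EBIT − 57,000)(1 − t)/1,410,000 = (EBIT − 342,000)(1 − t)/1,120,000.
The (1 − t) factor cancels: (EBIT − 57,000) × 1,120,000 = (EBIT − 342,000) × 1,410,000.
EBIT × (1,410,000 − 1,120,000) = 342,000 × 1,410,000 − 57,000 × 1,120,000 = 418,380,000,000, so EBIT = 418,380,000,000 ÷ 290,000 = 1,442,689.66.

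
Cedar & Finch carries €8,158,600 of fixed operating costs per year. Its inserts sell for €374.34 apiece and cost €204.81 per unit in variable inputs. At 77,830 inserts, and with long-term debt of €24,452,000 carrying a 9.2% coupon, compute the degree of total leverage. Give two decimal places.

4.74

Contribution at this volume is 77,830 × €169.53 = €13,194,519.90.
EBIT = €13,194,519.90 − €8,158,600 = €5,035,919.90. Interest = €2,249,584.00, so EBIT − I = €2,786,335.90.
DCL = contribution ÷ (EBIT − I) = €13,194,519.90 ÷ €2,786,335.90 = 4.7354.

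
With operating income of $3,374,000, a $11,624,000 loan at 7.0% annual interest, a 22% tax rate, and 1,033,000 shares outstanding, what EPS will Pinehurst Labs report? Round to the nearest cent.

Interest = $813,680.00, so EBT = $3,374,000 − $813,680.00 = $2,560,320.00.
After tax at 22%: net income = $2,560,320.00 × 0.78 = $1,997,049.60.
Per share: $1,997,049.60 / 1,033,000 shares = $1.93.

$1.93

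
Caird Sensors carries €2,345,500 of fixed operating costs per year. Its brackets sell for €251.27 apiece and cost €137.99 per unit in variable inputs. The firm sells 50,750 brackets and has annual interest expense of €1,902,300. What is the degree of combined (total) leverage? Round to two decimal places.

3.83

At 50,750 units, contribution = 50,750 × €113.28 = €5,748,960.00.
Operating income = contribution − fixed costs = €5,748,960.00 − €2,345,500 = €3,403,460.00. Interest = €1,902,300.00, so EBIT − I = €1,501,160.00.
DCL = contribution ÷ (EBIT − I) = €5,748,960.00 ÷ €1,501,160.00 = 3.8297.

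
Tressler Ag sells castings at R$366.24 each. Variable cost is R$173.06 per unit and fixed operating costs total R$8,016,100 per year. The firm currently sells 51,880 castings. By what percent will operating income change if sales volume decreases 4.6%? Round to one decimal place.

-23.0%

Total contribution margin = 51,880 × R$193.18 = R$10,022,178.40.
Subtracting fixed costs: EBIT = R$10,022,178.40 − R$8,016,100 = R$2,006,078.40.
Degree of operating leverage = R$10,022,178.40 / R$2,006,078.40 = 4.9959.
So EBIT moves 4.9959 × (-4.6%) = -23.0%.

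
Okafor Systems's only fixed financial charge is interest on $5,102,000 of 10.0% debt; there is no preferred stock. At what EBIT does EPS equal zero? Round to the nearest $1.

$510,200

Annual interest = 10.0% × $5,102,000 = $510,200.00.
With no preferred dividends, EPS = 0 when EBIT exactly covers interest, so the financial break-even EBIT is $510,200.00.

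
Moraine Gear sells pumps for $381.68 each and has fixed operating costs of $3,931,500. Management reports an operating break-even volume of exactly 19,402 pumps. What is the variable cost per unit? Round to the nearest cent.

$179.05

Contribution per unit must be FC / Q = $3,931,500 / 19,402 = $202.6337.
Hence VC = price − CM = $381.68 − $202.6337 = $179.05.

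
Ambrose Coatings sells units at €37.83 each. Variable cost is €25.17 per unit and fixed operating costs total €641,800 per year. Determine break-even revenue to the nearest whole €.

€1,917,796

CM per unit = €37.83 − €25.17 = €12.66; CM ratio = €12.66 / €37.83 = 0.3347.
Break-even sales = FC ÷ CM ratio = €641,800 × €37.83 / €12.66 = €1,917,796.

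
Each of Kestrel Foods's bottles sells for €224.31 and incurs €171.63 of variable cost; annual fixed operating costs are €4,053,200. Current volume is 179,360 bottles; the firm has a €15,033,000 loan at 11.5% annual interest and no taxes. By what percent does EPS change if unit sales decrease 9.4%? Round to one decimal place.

-24.2%

Total contribution margin = 179,360 × €52.68 = €9,448,684.80.
Subtracting fixed costs: EBIT = €9,448,684.80 − €4,053,200 = €5,395,484.80.
Interest = €1,728,795.00, so EBIT − I = €3,666,689.80.
DCL = total CM / (EBIT − I) = €9,448,684.80 / €3,666,689.80 = 2.5769.
%ΔEPS = DCL × %ΔSales = 2.5769 × -9.4% = -24.2%.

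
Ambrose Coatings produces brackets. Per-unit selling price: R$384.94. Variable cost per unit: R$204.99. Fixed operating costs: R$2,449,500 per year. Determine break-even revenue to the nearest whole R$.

R$5,239,847

Contribution margin per unit = R$384.94 − R$204.99 = R$179.95, a CM ratio of R$179.95 ÷ R$384.94 = 0.4675.
Break-even sales = FC ÷ CM ratio = R$2,449,500 × R$384.94 / R$179.95 = R$5,239,847.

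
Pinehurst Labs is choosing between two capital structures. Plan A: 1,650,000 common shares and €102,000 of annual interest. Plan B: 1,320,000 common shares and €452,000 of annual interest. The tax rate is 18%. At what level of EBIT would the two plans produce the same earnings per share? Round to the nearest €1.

At indifference, (EBIT − 102,000)(1 − t)/1,650,000 = (EBIT − 452,000)(1 − t)/1,320,000.
Cancelling (1 − t) and cross-multiplying: 1,320,000·(EBIT − 102,000) = 1,650,000·(EBIT − 452,000).
EBIT × (1,650,000 − 1,320,000) = 452,000 × 1,650,000 − 102,000 × 1,320,000 = 611,160,000,000, so EBIT = 611,160,000,000 ÷ 330,000 = 1,852,000.00.

€1,852,000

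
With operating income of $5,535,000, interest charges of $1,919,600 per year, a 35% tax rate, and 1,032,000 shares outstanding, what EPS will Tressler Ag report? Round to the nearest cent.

$2.28

Interest = $1,919,600.00, so EBT = $5,535,000 − $1,919,600.00 = $3,615,400.00.
After tax at 35%: net income = $3,615,400.00 × 0.65 = $2,350,010.00.
Per share: $2,350,010.00 / 1,032,000 shares = $2.28.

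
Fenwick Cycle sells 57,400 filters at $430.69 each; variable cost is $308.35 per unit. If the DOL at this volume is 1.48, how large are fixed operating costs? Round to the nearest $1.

$2,277,508

At 57,400 units, contribution = 57,400 × $122.34 = $7,022,316.00.
DOL = contribution / EBIT, so EBIT = $7,022,316.00 / 1.48 = $4,744,808.11.
And FC = contribution − EBIT = $7,022,316.00 − $4,744,808.11 = $2,277,508.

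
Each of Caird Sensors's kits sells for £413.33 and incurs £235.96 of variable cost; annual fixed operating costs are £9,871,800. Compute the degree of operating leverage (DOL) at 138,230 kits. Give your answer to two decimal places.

1.67

Contribution at this volume is 138,230 × £177.37 = £24,517,855.10.
EBIT = £24,517,855.10 − £9,871,800 = £14,646,055.10.
DOL = contribution ÷ EBIT = £24,517,855.10 ÷ £14,646,055.10 = 1.6740.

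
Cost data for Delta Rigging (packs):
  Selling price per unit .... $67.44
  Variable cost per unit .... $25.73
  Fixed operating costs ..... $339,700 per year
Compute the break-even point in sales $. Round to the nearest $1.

CM per unit = $67.44 − $25.73 = $41.71; CM ratio = $41.71 / $67.44 = 0.6185.
Break-even revenue = fixed costs × price ÷ CM = $339,700 × $67.44 ÷ $41.71 = $549,254.

$549,254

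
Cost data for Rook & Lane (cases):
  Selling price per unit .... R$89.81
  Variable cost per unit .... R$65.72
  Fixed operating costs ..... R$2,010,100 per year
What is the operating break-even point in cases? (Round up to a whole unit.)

83,442 cases

Contribution margin per unit = R$89.81 − R$65.72 = R$24.09.
Break-even volume = fixed costs ÷ CM per unit = R$2,010,100 ÷ R$24.09 = 83,441.26, so 83,442 cases.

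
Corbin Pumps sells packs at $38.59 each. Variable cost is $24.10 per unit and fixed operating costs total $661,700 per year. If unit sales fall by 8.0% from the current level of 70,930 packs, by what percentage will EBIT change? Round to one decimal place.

At 70,930 units, contribution = 70,930 × $14.49 = $1,027,775.70.
Operating income = contribution − fixed costs = $1,027,775.70 − $661,700 = $366,075.70.
Degree of operating leverage = $1,027,775.70 / $366,075.70 = 2.8075.
%ΔEBIT = DOL × %ΔSales = 2.8075 × -8.0% = -22.5%.

-22.5%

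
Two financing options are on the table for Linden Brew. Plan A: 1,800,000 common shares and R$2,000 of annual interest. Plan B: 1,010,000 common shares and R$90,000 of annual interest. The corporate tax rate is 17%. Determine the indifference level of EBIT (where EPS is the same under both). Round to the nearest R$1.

R$202,506

Set EPS_A = EPS_B: (EBIT − R$2,000)(1 − 0.17) ÷ 1,800,000 = (EBIT − R$90,000)(1 − 0.17) ÷ 1,010,000.
The (1 − t) factor cancels: (EBIT − 2,000) × 1,010,000 = (EBIT − 90,000) × 1,800,000.
Solving, EBIT = (90,000·1,800,000 − 2,000·1,010,000) / (1,800,000 − 1,010,000) = 159,980,000,000 / 790,000 = 202,506.33.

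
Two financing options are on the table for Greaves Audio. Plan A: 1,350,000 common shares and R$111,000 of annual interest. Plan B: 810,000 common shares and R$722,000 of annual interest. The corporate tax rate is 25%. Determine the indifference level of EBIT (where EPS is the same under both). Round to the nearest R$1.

At indifference, (EBIT − 111,000)(1 − t)/1,350,000 = (EBIT − 722,000)(1 − t)/810,000.
Cancelling (1 − t) and cross-multiplying: 810,000·(EBIT − 111,000) = 1,350,000·(EBIT − 722,000).
EBIT × (1,350,000 − 810,000) = 722,000 × 1,350,000 − 111,000 × 810,000 = 884,790,000,000, so EBIT = 884,790,000,000 ÷ 540,000 = 1,638,500.00.

R$1,638,500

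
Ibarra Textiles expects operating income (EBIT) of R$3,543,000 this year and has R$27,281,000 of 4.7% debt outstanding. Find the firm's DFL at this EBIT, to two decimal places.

1.57

Annual interest charges come to R$1,282,207.00.
DFL = EBIT ÷ (EBIT − I) = R$3,543,000 ÷ (R$3,543,000 − R$1,282,207.00) = R$3,543,000 ÷ R$2,260,793.00 = 1.5671.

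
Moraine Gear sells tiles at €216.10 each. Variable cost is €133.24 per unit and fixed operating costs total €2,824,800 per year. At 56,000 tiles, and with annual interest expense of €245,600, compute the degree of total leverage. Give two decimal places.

Contribution at this volume is 56,000 × €82.86 = €4,640,160.00.
Subtracting fixed costs: EBIT = €4,640,160.00 − €2,824,800 = €1,815,360.00. Interest = €245,600.00.
DOL = €4,640,160.00 ÷ €1,815,360.00 = 2.5561; DFL = €1,815,360.00 ÷ €1,569,760.00 = 1.1565.
Combined leverage = 2.5561 × 1.1565 = 2.9561.

2.96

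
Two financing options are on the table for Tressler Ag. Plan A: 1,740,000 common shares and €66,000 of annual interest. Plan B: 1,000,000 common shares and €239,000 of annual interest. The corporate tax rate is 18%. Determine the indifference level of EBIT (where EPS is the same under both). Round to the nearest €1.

Set EPS_A = EPS_B: (EBIT − €66,000)(1 − 0.18) ÷ 1,740,000 = (EBIT − €239,000)(1 − 0.18) ÷ 1,000,000.
Cancelling (1 − t) and cross-multiplying: 1,000,000·(EBIT − 66,000) = 1,740,000·(EBIT − 239,000).
EBIT × (1,740,000 − 1,000,000) = 239,000 × 1,740,000 − 66,000 × 1,000,000 = 349,860,000,000, so EBIT = 349,860,000,000 ÷ 740,000 = 472,783.78.

€472,784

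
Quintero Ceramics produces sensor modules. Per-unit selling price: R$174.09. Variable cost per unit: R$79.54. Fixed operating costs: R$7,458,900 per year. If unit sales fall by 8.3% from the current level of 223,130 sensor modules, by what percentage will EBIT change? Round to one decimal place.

-12.8%

Total contribution margin = 223,130 × R$94.55 = R$21,096,941.50.
Operating income = contribution − fixed costs = R$21,096,941.50 − R$7,458,900 = R$13,638,041.50.
DOL = contribution ÷ EBIT = R$21,096,941.50 ÷ R$13,638,041.50 = 1.5469.
So EBIT moves 1.5469 × (-8.3%) = -12.8%.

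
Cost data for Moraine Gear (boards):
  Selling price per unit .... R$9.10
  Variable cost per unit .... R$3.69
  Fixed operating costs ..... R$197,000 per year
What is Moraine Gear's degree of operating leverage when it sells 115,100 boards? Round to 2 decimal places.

At 115,100 units, contribution = 115,100 × R$5.41 = R$622,691.00.
Operating income = contribution − fixed costs = R$622,691.00 − R$197,000 = R$425,691.00.
DOL = contribution ÷ EBIT = R$622,691.00 ÷ R$425,691.00 = 1.4628.

1.46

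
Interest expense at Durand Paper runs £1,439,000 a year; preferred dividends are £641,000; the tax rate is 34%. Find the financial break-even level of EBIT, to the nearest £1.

£2,410,212

Preferred dividends are paid after tax, so their pre-tax equivalent is £641,000 ÷ (1 − 0.34) = £971,212.12.
EPS = 0 when EBIT covers interest plus the pre-tax preferred burden: £1,439,000 + £971,212.12 = £2,410,212.12.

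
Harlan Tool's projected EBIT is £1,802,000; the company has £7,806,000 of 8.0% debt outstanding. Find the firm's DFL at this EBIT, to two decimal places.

1.53

Interest = £624,480.00.
Degree of financial leverage = EBIT / (EBIT − interest) = £1,802,000 / £1,177,520.00 = 1.5303.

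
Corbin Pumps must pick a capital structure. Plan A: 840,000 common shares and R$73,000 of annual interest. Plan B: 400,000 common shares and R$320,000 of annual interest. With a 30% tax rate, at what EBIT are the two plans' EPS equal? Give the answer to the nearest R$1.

Set EPS_A = EPS_B: (EBIT − R$73,000)(1 − 0.30) ÷ 840,000 = (EBIT − R$320,000)(1 − 0.30) ÷ 400,000.
The (1 − t) factor cancels: (EBIT − 73,000) × 400,000 = (EBIT − 320,000) × 840,000.
EBIT × (840,000 − 400,000) = 320,000 × 840,000 − 73,000 × 400,000 = 239,600,000,000, so EBIT = 239,600,000,000 ÷ 440,000 = 544,545.45.

R$544,545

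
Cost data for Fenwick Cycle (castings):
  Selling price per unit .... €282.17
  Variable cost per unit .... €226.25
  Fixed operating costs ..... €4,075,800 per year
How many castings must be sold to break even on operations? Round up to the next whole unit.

72,887 castings

Contribution margin per unit = €282.17 − €226.25 = €55.92.
Units to break even: €4,075,800 ÷ €55.92 = 72,886.27, rounded up to 72,887.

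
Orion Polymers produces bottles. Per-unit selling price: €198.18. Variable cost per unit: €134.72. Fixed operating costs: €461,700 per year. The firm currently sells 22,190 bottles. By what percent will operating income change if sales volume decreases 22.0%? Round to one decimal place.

-32.7%

Total contribution margin = 22,190 × €63.46 = €1,408,177.40.
EBIT = €1,408,177.40 − €461,700 = €946,477.40.
DOL = contribution ÷ EBIT = €1,408,177.40 ÷ €946,477.40 = 1.4878.
So EBIT moves 1.4878 × (-22.0%) = -32.7%.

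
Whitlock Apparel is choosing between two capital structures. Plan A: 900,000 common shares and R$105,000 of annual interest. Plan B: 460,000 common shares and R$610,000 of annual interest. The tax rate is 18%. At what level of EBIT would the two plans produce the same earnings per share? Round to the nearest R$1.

R$1,137,955

Set EPS_A = EPS_B: (EBIT − R$105,000)(1 − 0.18) ÷ 900,000 = (EBIT − R$610,000)(1 − 0.18) ÷ 460,000.
The (1 − t) factor cancels: (EBIT − 105,000) × 460,000 = (EBIT − 610,000) × 900,000.
Solving, EBIT = (610,000·900,000 − 105,000·460,000) / (900,000 − 460,000) = 500,700,000,000 / 440,000 = 1,137,954.55.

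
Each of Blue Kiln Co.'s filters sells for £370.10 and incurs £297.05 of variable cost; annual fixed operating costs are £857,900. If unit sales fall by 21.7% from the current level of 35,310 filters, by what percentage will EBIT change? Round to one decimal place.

-32.5%

Total contribution margin = 35,310 × £73.05 = £2,579,395.50.
EBIT = £2,579,395.50 − £857,900 = £1,721,495.50.
DOL = contribution ÷ EBIT = £2,579,395.50 ÷ £1,721,495.50 = 1.4983.
So EBIT moves 1.4983 × (-21.7%) = -32.5%.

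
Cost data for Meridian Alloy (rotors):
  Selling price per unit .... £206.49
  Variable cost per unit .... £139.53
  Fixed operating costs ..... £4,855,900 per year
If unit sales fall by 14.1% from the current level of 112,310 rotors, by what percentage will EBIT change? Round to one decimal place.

Contribution at this volume is 112,310 × £66.96 = £7,520,277.60.
Subtracting fixed costs: EBIT = £7,520,277.60 − £4,855,900 = £2,664,377.60.
Degree of operating leverage = £7,520,277.60 / £2,664,377.60 = 2.8225.
So EBIT moves 2.8225 × (-14.1%) = -39.8%.

-39.8%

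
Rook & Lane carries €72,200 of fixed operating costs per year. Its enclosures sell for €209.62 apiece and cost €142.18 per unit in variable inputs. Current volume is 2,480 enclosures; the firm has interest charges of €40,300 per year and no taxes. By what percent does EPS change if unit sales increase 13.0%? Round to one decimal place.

Contribution at this volume is 2,480 × €67.44 = €167,251.20.
Subtracting fixed costs: EBIT = €167,251.20 − €72,200 = €95,051.20.
After interest of €40,300.00, pre-tax earnings = €54,751.20.
Degree of combined leverage = contribution ÷ (EBIT − I) = €167,251.20 ÷ €54,751.20 = 3.0547.
EPS therefore changes by 3.0547 × (+13.0%) = +39.7%.

+39.7%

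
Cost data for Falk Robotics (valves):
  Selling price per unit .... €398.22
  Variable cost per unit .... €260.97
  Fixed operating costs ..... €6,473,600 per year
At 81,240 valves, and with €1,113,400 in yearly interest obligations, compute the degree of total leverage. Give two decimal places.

At 81,240 units, contribution = 81,240 × €137.25 = €11,150,190.00.
EBIT = €11,150,190.00 − €6,473,600 = €4,676,590.00. Interest = €1,113,400.00, so EBIT − I = €3,563,190.00.
Degree of total leverage = total CM / (EBIT − interest) = €11,150,190.00 / €3,563,190.00 = 3.1293.

3.13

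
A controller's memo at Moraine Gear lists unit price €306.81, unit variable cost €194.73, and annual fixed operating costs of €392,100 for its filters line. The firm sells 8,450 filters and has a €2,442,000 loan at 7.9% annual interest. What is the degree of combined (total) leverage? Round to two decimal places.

2.62

Total contribution margin = 8,450 × €112.08 = €947,076.00.
EBIT = €947,076.00 − €392,100 = €554,976.00. Interest = €192,918.00, so EBIT − I = €362,058.00.
Degree of total leverage = total CM / (EBIT − interest) = €947,076.00 / €362,058.00 = 2.6158.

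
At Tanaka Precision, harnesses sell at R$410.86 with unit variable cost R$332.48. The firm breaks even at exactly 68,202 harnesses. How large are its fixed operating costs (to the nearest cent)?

R$5,345,672.76

Each unit contributes R$410.86 − R$332.48 = R$78.38.
Since BE = FC / CM, FC = 68,202 × R$78.38 = R$5,345,672.76.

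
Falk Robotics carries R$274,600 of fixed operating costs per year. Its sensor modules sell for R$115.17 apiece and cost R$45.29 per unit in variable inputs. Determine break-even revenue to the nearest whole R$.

Contribution margin per unit = R$115.17 − R$45.29 = R$69.88, a CM ratio of R$69.88 ÷ R$115.17 = 0.6068.
Break-even sales = FC ÷ CM ratio = R$274,600 × R$115.17 / R$69.88 = R$452,571.

R$452,571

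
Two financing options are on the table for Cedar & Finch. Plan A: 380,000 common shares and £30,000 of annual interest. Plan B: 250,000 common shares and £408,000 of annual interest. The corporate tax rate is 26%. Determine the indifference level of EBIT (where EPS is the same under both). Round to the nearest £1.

At indifference, (EBIT − 30,000)(1 − t)/380,000 = (EBIT − 408,000)(1 − t)/250,000.
Cancelling (1 − t) and cross-multiplying: 250,000·(EBIT − 30,000) = 380,000·(EBIT − 408,000).
Solving, EBIT = (408,000·380,000 − 30,000·250,000) / (380,000 − 250,000) = 147,540,000,000 / 130,000 = 1,134,923.08.

£1,134,923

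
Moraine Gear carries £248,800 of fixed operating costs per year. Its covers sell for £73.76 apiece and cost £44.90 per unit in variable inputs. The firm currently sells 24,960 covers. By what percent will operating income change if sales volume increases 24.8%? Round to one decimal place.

Total contribution margin = 24,960 × £28.86 = £720,345.60.
Subtracting fixed costs: EBIT = £720,345.60 − £248,800 = £471,545.60.
DOL = contribution ÷ EBIT = £720,345.60 ÷ £471,545.60 = 1.5276.
%ΔEBIT = DOL × %ΔSales = 1.5276 × +24.8% = +37.9%.

+37.9%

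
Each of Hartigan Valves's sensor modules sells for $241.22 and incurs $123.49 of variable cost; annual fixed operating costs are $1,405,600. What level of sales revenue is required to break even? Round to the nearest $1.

CM per unit = $241.22 − $123.49 = $117.73; CM ratio = $117.73 / $241.22 = 0.4881.
Break-even revenue = fixed costs × price ÷ CM = $1,405,600 × $241.22 ÷ $117.73 = $2,879,970.

$2,879,970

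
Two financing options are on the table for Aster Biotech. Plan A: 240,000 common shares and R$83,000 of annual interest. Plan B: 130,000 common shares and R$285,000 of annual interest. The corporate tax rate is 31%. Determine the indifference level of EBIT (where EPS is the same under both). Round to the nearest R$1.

At indifference, (EBIT − 83,000)(1 − t)/240,000 = (EBIT − 285,000)(1 − t)/130,000.
The (1 − t) factor cancels: (EBIT − 83,000) × 130,000 = (EBIT − 285,000) × 240,000.
EBIT × (240,000 − 130,000) = 285,000 × 240,000 − 83,000 × 130,000 = 57,610,000,000, so EBIT = 57,610,000,000 ÷ 110,000 = 523,727.27.

R$523,727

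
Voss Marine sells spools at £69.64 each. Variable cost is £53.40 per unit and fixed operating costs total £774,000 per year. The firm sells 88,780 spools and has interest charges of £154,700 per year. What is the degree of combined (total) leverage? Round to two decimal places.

2.81

Total contribution margin = 88,780 × £16.24 = £1,441,787.20.
Subtracting fixed costs: EBIT = £1,441,787.20 − £774,000 = £667,787.20. Interest = £154,700.00, so EBIT − I = £513,087.20.
Degree of total leverage = total CM / (EBIT − interest) = £1,441,787.20 / £513,087.20 = 2.8100.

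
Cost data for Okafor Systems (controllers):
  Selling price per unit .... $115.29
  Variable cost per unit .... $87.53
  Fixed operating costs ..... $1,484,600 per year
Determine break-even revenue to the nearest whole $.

$6,165,689

CM per unit = $115.29 − $87.53 = $27.76; CM ratio = $27.76 / $115.29 = 0.2408.
Break-even revenue = fixed costs × price ÷ CM = $1,484,600 × $115.29 ÷ $27.76 = $6,165,689.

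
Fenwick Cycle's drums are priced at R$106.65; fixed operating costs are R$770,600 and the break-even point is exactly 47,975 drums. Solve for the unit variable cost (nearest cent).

Contribution per unit must be FC / Q = R$770,600 / 47,975 = R$16.0625.
Variable cost per unit = R$106.65 − R$16.0625 = R$90.59.

R$90.59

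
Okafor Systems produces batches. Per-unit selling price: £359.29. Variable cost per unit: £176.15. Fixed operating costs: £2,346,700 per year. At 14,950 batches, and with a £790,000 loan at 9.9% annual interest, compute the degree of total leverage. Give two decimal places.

Contribution at this volume is 14,950 × £183.14 = £2,737,943.00.
Operating income = contribution − fixed costs = £2,737,943.00 − £2,346,700 = £391,243.00. Interest = £78,210.00.
DOL = £2,737,943.00 ÷ £391,243.00 = 6.9981; DFL = £391,243.00 ÷ £313,033.00 = 1.2498.
DCL = DOL × DFL = 6.9981 × 1.2498 = 8.7462.

8.75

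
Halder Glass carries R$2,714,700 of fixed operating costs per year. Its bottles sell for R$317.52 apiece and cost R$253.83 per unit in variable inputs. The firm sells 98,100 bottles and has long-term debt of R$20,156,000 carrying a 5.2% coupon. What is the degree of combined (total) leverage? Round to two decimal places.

2.51

Total contribution margin = 98,100 × R$63.69 = R$6,247,989.00.
Subtracting fixed costs: EBIT = R$6,247,989.00 − R$2,714,700 = R$3,533,289.00. Interest = R$1,048,112.00, so EBIT − I = R$2,485,177.00.
Degree of total leverage = total CM / (EBIT − interest) = R$6,247,989.00 / R$2,485,177.00 = 2.5141.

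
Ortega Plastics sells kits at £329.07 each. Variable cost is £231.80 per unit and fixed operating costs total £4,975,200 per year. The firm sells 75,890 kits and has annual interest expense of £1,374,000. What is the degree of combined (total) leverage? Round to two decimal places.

7.15

Total contribution margin = 75,890 × £97.27 = £7,381,820.30.
Operating income = contribution − fixed costs = £7,381,820.30 − £4,975,200 = £2,406,620.30. Interest = £1,374,000.00.
DOL = £7,381,820.30 ÷ £2,406,620.30 = 3.0673; DFL = £2,406,620.30 ÷ £1,032,620.30 = 2.3306.
DCL = DOL × DFL = 3.0673 × 2.3306 = 7.1486.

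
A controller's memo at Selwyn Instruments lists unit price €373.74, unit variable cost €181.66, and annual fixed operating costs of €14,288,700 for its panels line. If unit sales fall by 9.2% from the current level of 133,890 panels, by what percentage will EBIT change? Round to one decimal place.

Contribution at this volume is 133,890 × €192.08 = €25,717,591.20.
Operating income = contribution − fixed costs = €25,717,591.20 − €14,288,700 = €11,428,891.20.
So DOL = total CM / EBIT = €25,717,591.20 / €11,428,891.20 = 2.2502.
Operating income changes by 2.2502 × -9.2% = -20.7%.

-20.7%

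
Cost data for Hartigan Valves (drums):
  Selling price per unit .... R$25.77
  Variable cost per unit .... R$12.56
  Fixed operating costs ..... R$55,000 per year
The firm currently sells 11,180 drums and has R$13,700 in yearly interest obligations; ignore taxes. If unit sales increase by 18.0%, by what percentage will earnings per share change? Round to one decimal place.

At 11,180 units, contribution = 11,180 × R$13.21 = R$147,687.80.
EBIT = R$147,687.80 − R$55,000 = R$92,687.80.
After interest of R$13,700.00, pre-tax earnings = R$78,987.80.
Degree of combined leverage = contribution ÷ (EBIT − I) = R$147,687.80 ÷ R$78,987.80 = 1.8698.
%ΔEPS = DCL × %ΔSales = 1.8698 × +18.0% = +33.7%.

+33.7%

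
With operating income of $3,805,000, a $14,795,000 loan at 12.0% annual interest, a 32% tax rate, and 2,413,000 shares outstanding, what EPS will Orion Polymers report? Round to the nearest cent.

Interest = $1,775,400.00, so EBT = $3,805,000 − $1,775,400.00 = $2,029,600.00.
After tax at 32%: net income = $2,029,600.00 × 0.68 = $1,380,128.00.
EPS = $1,380,128.00 ÷ 2,413,000 = $0.57.

$0.57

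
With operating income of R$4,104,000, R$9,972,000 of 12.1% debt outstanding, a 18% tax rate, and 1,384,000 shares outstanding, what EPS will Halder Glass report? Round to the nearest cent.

Interest = R$1,206,612.00, so EBT = R$4,104,000 − R$1,206,612.00 = R$2,897,388.00.
After tax at 18%: net income = R$2,897,388.00 × 0.82 = R$2,375,858.16.
EPS = R$2,375,858.16 ÷ 1,384,000 = R$1.72.

R$1.72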